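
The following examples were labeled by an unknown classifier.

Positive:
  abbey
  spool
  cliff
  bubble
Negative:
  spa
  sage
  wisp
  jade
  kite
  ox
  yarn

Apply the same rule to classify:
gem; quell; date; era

Negative, Positive, Negative, Negative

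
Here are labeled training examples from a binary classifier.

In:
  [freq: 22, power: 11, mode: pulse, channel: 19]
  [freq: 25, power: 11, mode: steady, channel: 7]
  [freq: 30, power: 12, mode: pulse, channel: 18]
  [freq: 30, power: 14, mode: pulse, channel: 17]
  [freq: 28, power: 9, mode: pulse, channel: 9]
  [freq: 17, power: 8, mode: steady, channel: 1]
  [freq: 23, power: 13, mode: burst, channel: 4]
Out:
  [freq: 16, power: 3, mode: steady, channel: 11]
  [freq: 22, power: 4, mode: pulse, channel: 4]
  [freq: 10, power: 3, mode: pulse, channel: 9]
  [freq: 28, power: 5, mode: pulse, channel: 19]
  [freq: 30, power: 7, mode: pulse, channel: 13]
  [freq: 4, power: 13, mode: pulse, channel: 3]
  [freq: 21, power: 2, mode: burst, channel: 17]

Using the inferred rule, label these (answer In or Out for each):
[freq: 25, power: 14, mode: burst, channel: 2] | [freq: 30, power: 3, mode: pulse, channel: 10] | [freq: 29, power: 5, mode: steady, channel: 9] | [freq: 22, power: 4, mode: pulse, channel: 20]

Every 'In' example satisfies: power ≥ 8 AND freq ≥ 10. None of the 'Out' examples do.
In: [freq: 25, power: 14, mode: burst, channel: 2], since power = 14, freq = 25. Out: [freq: 30, power: 3, mode: pulse, channel: 10], since power = 3, freq = 30. Out: [freq: 29, power: 5, mode: steady, channel: 9], since power = 5, freq = 29. Out: [freq: 22, power: 4, mode: pulse, channel: 20], since power = 4, freq = 22.

In, Out, Out, Out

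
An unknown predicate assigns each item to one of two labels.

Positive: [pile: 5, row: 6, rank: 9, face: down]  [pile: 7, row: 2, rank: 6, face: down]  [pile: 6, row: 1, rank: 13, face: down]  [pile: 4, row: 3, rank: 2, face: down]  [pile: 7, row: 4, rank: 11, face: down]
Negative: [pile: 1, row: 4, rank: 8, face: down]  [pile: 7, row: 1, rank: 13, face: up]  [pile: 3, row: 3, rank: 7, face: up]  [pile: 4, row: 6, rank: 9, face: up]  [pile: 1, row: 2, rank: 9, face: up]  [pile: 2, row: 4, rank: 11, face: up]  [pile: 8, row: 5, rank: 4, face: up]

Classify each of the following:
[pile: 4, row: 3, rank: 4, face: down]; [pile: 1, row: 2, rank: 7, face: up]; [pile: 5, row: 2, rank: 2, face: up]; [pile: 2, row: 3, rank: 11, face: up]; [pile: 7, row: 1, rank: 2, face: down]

One predicate separates the groups cleanly: face is down AND pile ≥ 2.
[pile: 4, row: 3, rank: 4, face: down] → face is down, pile = 4 → Positive. [pile: 1, row: 2, rank: 7, face: up] → face is up, pile = 1 → Negative. [pile: 5, row: 2, rank: 2, face: up] → face is up, pile = 5 → Negative. [pile: 2, row: 3, rank: 11, face: up] → face is up, pile = 2 → Negative. [pile: 7, row: 1, rank: 2, face: down] → face is down, pile = 7 → Positive.

Positive, Negative, Negative, Negative, Positive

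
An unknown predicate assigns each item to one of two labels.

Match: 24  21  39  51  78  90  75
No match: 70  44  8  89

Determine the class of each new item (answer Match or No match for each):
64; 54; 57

Every 'Match' example satisfies: multiple of 3. None of the 'No match' examples do.
64 → 64 = 3·21 + 1 → No match. 54 → 54 = 3·18 → Match. 57 → 57 = 3·19 → Match.

No match, Match, Match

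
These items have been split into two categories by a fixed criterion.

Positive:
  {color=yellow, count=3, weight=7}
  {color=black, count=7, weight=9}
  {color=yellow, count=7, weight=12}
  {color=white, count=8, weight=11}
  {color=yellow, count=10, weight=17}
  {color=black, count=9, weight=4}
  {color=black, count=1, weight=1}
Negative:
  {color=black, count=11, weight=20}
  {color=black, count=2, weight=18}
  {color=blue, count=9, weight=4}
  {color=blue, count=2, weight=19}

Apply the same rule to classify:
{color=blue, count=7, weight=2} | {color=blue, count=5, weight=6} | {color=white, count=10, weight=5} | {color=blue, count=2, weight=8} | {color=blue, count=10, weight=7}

Negative, Negative, Positive, Negative, Negative

The pattern is that an item is 'Positive' exactly when: color is not blue AND weight ≤ 17.
{color=blue, count=7, weight=2}: color is blue, weight = 2, fails this test → Negative. {color=blue, count=5, weight=6}: color is blue, weight = 6, fails this test → Negative. {color=white, count=10, weight=5}: color is white, weight = 5, checks out → Positive. {color=blue, count=2, weight=8}: color is blue, weight = 8, fails this test → Negative. {color=blue, count=10, weight=7}: color is blue, weight = 7, fails this test → Negative.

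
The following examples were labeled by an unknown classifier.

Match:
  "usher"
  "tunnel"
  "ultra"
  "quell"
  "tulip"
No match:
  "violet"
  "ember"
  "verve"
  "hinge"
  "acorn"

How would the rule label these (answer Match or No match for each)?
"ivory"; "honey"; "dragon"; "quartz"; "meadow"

No match, No match, No match, Match, No match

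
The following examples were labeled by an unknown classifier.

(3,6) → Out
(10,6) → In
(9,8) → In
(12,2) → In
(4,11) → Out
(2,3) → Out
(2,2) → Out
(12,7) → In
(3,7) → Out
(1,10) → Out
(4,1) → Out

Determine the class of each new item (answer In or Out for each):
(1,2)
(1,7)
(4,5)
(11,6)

All 'In' examples share one property — first ≥ 6 — and every 'Out' example lacks it.
(1,2) → first 1 → Out. (1,7) → first 1 → Out. (4,5) → first 4 → Out. (11,6) → first 11 → In.

Out, Out, Out, In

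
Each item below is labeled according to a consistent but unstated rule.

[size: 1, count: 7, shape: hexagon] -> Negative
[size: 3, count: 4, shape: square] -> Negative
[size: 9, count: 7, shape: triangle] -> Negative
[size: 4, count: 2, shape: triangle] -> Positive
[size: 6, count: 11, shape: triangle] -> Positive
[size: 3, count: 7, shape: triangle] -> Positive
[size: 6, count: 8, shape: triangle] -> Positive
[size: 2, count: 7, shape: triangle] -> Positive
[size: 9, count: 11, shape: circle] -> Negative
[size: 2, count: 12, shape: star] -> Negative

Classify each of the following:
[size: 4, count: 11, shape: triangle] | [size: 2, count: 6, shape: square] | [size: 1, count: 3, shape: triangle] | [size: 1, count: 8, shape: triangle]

The distinguishing property — shape is triangle AND size ≤ 6 — holds for all the 'Positive' cases and none of the 'Negative' cases.

Positive, Negative, Positive, Positive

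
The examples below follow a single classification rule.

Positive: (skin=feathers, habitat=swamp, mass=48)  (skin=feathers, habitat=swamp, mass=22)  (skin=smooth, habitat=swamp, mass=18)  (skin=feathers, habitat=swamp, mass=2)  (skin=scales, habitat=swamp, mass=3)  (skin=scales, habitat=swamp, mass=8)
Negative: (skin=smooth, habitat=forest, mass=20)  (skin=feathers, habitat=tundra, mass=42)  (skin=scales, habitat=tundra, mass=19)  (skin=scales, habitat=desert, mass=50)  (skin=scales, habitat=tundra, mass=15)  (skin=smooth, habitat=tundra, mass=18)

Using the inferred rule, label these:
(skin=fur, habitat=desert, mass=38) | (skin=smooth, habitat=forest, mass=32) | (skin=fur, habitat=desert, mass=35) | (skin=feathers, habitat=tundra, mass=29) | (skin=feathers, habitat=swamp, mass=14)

Negative, Negative, Negative, Negative, Positive

The pattern is that an item is 'Positive' exactly when: habitat is swamp.
(skin=fur, habitat=desert, mass=38): habitat is desert, does not pass → Negative.
(skin=smooth, habitat=forest, mass=32): habitat is forest, does not pass → Negative.
(skin=fur, habitat=desert, mass=35): habitat is desert, does not pass → Negative.
(skin=feathers, habitat=tundra, mass=29): habitat is tundra, does not pass → Negative.
(skin=feathers, habitat=swamp, mass=14): habitat is swamp, qualifies → Positive.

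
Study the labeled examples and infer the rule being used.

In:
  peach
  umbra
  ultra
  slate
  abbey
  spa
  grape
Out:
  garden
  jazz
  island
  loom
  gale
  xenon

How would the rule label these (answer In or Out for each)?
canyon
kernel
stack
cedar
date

Rule: odd length AND contains 'a'. This holds for each 'In' example and fails for each 'Out' one.

Out, Out, In, In, Out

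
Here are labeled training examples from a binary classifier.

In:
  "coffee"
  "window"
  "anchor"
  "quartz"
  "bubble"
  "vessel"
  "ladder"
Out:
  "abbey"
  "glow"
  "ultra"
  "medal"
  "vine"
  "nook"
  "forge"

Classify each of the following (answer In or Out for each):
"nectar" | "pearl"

In, Out

The rule appears to be: length 6.
"nectar": length 6 — fits, so In. "pearl": length 5 — does not fit, so Out.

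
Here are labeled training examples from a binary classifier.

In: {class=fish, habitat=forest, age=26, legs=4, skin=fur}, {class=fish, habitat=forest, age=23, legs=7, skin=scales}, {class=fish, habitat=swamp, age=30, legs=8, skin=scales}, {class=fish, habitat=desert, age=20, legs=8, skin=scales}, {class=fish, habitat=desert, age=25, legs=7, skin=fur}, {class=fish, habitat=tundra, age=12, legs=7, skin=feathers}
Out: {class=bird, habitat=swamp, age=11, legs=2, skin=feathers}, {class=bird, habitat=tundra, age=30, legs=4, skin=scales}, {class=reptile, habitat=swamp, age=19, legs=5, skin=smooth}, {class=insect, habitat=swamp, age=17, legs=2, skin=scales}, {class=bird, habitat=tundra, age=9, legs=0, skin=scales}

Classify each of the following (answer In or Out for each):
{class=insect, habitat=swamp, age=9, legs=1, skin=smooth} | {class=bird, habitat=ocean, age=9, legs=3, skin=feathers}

All 'In' examples share one property — class is fish — and every 'Out' example lacks it.
{class=insect, habitat=swamp, age=9, legs=1, skin=smooth}: class is insect — doesn't qualify, so Out.
{class=bird, habitat=ocean, age=9, legs=3, skin=feathers}: class is bird — doesn't qualify, so Out.

Out, Out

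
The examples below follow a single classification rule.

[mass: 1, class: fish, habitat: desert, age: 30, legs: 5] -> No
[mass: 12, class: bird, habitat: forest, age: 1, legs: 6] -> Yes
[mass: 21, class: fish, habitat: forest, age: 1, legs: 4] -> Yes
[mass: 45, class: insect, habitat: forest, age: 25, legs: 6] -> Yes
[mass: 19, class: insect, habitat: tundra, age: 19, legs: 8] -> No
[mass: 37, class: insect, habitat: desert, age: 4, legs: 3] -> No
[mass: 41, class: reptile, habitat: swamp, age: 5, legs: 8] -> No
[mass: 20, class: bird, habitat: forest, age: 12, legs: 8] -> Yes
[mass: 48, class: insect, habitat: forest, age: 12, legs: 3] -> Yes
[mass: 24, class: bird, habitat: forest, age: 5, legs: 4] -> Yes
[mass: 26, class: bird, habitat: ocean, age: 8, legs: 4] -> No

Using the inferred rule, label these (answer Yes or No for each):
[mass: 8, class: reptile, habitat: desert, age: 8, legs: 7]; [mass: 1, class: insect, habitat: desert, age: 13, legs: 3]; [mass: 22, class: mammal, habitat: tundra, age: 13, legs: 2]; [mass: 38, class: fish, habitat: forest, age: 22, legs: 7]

The rule appears to be: habitat is forest.
[mass: 8, class: reptile, habitat: desert, age: 8, legs: 7] → habitat is desert → No.
[mass: 1, class: insect, habitat: desert, age: 13, legs: 3] → habitat is desert → No.
[mass: 22, class: mammal, habitat: tundra, age: 13, legs: 2] → habitat is tundra → No.
[mass: 38, class: fish, habitat: forest, age: 22, legs: 7] → habitat is forest → Yes.

No, No, No, Yes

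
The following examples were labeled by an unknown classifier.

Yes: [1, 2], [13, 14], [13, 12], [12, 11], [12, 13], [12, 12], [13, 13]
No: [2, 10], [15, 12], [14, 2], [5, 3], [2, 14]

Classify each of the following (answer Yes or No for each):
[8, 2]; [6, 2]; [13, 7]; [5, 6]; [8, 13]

All 'Yes' examples share one property — |first − second| ≤ 1 — and every 'No' example lacks it.

No, No, No, Yes, No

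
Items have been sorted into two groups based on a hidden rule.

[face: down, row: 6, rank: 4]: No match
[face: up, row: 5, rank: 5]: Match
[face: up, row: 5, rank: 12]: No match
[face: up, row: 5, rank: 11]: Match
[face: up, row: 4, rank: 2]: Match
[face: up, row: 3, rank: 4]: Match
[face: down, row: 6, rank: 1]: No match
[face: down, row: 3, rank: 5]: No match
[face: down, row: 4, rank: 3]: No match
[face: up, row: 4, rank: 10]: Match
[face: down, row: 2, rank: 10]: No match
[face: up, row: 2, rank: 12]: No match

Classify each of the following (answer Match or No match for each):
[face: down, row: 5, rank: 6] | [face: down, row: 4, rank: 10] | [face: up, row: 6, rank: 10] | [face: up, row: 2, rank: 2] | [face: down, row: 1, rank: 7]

The rule appears to be: face is up AND rank ≤ 11.
[face: down, row: 5, rank: 6]: face is down, rank = 6 — fails this test, so No match. [face: down, row: 4, rank: 10]: face is down, rank = 10 — fails this test, so No match. [face: up, row: 6, rank: 10]: face is up, rank = 10 — meets the rule, so Match. [face: up, row: 2, rank: 2]: face is up, rank = 2 — meets the rule, so Match. [face: down, row: 1, rank: 7]: face is down, rank = 7 — fails this test, so No match.

No match, No match, Match, Match, No match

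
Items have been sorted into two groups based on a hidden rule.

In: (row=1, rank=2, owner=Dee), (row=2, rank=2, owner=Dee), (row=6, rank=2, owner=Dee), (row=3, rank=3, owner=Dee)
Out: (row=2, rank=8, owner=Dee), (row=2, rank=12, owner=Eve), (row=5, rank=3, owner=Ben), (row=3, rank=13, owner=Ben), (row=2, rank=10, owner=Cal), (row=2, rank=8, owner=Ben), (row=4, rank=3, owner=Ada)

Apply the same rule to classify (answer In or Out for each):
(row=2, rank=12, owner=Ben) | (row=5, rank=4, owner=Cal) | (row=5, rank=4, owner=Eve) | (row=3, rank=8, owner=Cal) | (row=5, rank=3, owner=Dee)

Out, Out, Out, Out, In

The common property of the 'In' items is: owner is Dee AND rank ≤ 3. No 'Out' item has it.
Out: (row=2, rank=12, owner=Ben), since owner is Ben, rank = 12.
Out: (row=5, rank=4, owner=Cal), since owner is Cal, rank = 4.
Out: (row=5, rank=4, owner=Eve), since owner is Eve, rank = 4.
Out: (row=3, rank=8, owner=Cal), since owner is Cal, rank = 8.
In: (row=5, rank=3, owner=Dee), since owner is Dee, rank = 3.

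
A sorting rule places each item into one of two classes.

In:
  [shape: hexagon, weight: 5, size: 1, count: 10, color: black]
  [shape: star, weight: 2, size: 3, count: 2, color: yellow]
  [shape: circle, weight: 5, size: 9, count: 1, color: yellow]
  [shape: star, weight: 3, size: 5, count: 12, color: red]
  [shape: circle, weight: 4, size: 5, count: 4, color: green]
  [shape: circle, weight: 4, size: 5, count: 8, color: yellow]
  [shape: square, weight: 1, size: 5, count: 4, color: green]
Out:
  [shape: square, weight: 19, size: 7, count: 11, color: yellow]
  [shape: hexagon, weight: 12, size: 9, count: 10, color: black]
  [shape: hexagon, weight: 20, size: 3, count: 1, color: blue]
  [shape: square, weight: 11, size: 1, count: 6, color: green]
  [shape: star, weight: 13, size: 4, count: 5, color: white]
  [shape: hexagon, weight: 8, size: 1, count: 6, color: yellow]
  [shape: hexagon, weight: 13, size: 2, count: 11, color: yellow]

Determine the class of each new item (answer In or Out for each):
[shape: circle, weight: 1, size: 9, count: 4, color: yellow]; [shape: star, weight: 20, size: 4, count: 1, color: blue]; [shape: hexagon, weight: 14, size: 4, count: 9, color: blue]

The pattern is that an item is 'In' exactly when: weight ≤ 5.

In, Out, Out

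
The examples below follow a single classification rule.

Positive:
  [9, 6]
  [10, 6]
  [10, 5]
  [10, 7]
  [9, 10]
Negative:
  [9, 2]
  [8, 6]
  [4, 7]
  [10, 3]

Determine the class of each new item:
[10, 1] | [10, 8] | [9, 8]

Negative, Positive, Positive

The distinguishing property — sum ≥ 15 — holds for all the 'Positive' cases and none of the 'Negative' cases.
[10, 1]: 10+1 = 11, doesn't match → Negative. [10, 8]: 10+8 = 18, has this property → Positive. [9, 8]: 9+8 = 17, has this property → Positive.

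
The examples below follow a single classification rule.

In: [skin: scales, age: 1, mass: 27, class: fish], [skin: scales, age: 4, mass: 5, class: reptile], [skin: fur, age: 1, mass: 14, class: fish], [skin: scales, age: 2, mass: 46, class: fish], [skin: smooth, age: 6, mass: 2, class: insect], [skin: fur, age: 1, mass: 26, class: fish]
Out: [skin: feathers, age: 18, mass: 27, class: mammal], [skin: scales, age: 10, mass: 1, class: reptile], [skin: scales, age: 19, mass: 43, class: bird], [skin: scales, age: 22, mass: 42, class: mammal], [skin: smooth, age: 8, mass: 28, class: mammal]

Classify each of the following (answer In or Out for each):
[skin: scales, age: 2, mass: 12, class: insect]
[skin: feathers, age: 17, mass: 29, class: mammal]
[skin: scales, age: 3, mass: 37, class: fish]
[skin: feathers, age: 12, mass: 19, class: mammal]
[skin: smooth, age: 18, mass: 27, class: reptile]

In, Out, In, Out, Out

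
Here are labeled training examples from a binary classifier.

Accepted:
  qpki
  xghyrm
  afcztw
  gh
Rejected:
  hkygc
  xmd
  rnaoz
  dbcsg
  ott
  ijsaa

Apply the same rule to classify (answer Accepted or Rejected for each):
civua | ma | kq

Rejected, Accepted, Accepted

The distinguishing property — even length — holds for all the 'Accepted' cases and none of the 'Rejected' cases.
civua: Rejected (length 5).
ma: Accepted (length 2).
kq: Accepted (length 2).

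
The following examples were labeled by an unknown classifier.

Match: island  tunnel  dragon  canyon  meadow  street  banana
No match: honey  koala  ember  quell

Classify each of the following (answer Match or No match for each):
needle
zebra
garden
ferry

A rule that fits every label: even length — true of each 'Match' example, false of each 'No match' one.
needle: Match (length 6).
zebra: No match (length 5).
garden: Match (length 6).
ferry: No match (length 5).

Match, No match, Match, No match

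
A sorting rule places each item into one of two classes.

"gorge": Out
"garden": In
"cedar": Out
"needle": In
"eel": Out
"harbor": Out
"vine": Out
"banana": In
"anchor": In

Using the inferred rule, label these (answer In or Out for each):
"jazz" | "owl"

Out, Out

Rule: length 6 AND contains 'n'. This holds for each 'In' example and fails for each 'Out' one.
Out: "jazz", since length 4, no 'n'. Out: "owl", since length 3, no 'n'.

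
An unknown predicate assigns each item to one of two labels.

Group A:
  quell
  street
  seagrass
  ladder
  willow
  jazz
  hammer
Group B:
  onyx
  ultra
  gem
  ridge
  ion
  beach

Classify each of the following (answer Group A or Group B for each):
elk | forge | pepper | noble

Group B, Group B, Group A, Group B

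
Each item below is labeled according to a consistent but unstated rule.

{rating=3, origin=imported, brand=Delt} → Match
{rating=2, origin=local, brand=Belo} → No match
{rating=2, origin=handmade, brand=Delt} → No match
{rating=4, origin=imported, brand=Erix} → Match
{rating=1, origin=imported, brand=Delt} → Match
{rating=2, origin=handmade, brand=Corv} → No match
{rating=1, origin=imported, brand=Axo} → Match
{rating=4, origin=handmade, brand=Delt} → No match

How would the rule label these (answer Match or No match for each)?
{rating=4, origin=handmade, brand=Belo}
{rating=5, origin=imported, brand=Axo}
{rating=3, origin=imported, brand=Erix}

No match, Match, Match

Comparing the two groups points to one rule — origin is imported.
{rating=4, origin=handmade, brand=Belo} — origin is handmade, hence No match.
{rating=5, origin=imported, brand=Axo} — origin is imported, hence Match.
{rating=3, origin=imported, brand=Erix} — origin is imported, hence Match.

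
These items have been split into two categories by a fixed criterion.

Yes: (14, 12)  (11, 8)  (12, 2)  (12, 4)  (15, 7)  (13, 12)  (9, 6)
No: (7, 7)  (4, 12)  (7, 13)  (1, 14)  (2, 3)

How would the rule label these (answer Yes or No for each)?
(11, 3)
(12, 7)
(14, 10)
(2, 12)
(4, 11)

The distinguishing property — first > second — holds for all the 'Yes' cases and none of the 'No' cases.
(11, 3): Yes (11 > 3). (12, 7): Yes (12 > 7). (14, 10): Yes (14 > 10). (2, 12): No (2 < 12). (4, 11): No (4 < 11).

Yes, Yes, Yes, No, No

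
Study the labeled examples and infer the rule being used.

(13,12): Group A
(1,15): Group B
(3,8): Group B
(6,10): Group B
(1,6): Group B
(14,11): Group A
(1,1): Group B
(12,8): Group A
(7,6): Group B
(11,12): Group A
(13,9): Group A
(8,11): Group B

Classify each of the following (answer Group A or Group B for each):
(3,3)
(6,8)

Every 'Group A' example satisfies: sum ≥ 20. None of the 'Group B' examples do.

Group B, Group B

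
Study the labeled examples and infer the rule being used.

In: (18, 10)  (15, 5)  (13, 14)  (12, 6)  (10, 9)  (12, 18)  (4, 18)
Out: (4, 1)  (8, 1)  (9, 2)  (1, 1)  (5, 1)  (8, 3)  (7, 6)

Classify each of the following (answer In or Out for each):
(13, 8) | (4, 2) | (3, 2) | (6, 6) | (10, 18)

The simplest hypothesis consistent with all the labels is: sum ≥ 18.
(13, 8) — 13+8 = 21, hence In. (4, 2) — 4+2 = 6, hence Out. (3, 2) — 3+2 = 5, hence Out. (6, 6) — 6+6 = 12, hence Out. (10, 18) — 10+18 = 28, hence In.

In, Out, Out, Out, In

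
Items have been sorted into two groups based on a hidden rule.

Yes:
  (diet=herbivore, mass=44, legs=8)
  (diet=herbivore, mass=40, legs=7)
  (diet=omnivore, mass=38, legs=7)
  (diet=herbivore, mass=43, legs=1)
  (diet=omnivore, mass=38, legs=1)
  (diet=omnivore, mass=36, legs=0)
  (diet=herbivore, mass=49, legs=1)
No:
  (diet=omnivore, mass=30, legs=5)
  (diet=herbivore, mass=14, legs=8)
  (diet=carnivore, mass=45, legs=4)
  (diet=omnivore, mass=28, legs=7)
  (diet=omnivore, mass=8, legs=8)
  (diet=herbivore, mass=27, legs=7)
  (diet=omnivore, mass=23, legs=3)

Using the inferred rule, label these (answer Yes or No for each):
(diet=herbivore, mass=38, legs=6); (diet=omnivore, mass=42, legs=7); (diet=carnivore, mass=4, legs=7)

Yes, Yes, No

The pattern is that an item is 'Yes' exactly when: legs ≠ 4 AND mass ≥ 36.
(diet=herbivore, mass=38, legs=6): legs = 6, mass = 38, meets the rule → Yes.
(diet=omnivore, mass=42, legs=7): legs = 7, mass = 42, meets the rule → Yes.
(diet=carnivore, mass=4, legs=7): legs = 7, mass = 4, does not fit → No.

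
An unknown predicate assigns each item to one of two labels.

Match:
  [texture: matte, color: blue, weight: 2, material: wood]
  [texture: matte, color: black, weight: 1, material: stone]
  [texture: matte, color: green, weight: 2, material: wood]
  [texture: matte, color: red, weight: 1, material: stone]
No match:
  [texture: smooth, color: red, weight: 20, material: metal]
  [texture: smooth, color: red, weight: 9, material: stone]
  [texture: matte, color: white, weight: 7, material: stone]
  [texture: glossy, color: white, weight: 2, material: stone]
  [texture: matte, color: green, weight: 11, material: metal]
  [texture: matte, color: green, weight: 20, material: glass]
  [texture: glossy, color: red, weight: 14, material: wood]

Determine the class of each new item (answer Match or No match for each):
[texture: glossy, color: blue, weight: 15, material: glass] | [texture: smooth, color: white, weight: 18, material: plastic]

Every 'Match' example satisfies: texture is matte AND weight ≤ 2. None of the 'No match' examples do.
[texture: glossy, color: blue, weight: 15, material: glass] → texture is glossy, weight = 15 → No match.
[texture: smooth, color: white, weight: 18, material: plastic] → texture is smooth, weight = 18 → No match.

No match, No match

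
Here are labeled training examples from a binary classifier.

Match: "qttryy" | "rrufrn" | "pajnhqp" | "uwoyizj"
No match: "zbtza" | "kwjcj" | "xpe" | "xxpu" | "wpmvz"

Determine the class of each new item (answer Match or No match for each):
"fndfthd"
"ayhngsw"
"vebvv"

The distinguishing property — length ≥ 6 — holds for all the 'Match' cases and none of the 'No match' cases.

Match, Match, No match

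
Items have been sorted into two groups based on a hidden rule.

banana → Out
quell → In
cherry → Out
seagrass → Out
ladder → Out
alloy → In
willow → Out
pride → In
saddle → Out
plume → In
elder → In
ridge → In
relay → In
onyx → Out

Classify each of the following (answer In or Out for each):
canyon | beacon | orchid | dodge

The rule appears to be: odd length.
canyon: length 6 — doesn't qualify, so Out. beacon: length 6 — doesn't qualify, so Out. orchid: length 6 — doesn't qualify, so Out. dodge: length 5 — has this property, so In.

Out, Out, Out, In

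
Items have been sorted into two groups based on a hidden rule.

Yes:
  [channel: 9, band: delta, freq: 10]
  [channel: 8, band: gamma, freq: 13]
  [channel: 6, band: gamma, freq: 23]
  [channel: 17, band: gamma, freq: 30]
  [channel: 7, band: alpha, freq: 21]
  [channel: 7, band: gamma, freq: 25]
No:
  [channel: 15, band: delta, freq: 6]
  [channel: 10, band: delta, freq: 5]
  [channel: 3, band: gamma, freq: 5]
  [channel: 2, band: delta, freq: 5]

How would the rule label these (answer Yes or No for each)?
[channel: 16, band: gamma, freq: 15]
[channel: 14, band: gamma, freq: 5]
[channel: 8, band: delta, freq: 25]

Yes, No, Yes

Every 'Yes' example satisfies: freq ≥ 10. None of the 'No' examples do.
[channel: 16, band: gamma, freq: 15]: freq = 15 — passes, so Yes.
[channel: 14, band: gamma, freq: 5]: freq = 5 — does not satisfy this, so No.
[channel: 8, band: delta, freq: 25]: freq = 25 — passes, so Yes.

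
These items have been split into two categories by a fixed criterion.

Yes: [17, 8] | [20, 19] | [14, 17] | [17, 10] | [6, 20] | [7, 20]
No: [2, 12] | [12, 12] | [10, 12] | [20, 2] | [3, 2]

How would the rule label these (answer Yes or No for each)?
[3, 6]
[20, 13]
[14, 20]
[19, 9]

No, Yes, Yes, Yes

The simplest hypothesis consistent with all the labels is: sum ≥ 25.
[3, 6] — 3+6 = 9, hence No.
[20, 13] — 20+13 = 33, hence Yes.
[14, 20] — 14+20 = 34, hence Yes.
[19, 9] — 19+9 = 28, hence Yes.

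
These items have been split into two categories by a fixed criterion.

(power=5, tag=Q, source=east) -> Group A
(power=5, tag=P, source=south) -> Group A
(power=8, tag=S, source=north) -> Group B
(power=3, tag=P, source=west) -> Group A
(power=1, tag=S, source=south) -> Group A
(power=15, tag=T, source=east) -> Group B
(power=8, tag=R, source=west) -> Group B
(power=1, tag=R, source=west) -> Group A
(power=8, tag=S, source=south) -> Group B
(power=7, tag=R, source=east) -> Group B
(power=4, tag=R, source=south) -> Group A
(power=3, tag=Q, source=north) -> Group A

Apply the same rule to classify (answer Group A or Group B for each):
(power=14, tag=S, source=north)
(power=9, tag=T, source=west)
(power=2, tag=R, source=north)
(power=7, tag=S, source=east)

The common property of the 'Group A' items is: power ≤ 5. No 'Group B' item has it.
(power=14, tag=S, source=north): Group B (power = 14).
(power=9, tag=T, source=west): Group B (power = 9).
(power=2, tag=R, source=north): Group A (power = 2).
(power=7, tag=S, source=east): Group B (power = 7).

Group B, Group B, Group A, Group B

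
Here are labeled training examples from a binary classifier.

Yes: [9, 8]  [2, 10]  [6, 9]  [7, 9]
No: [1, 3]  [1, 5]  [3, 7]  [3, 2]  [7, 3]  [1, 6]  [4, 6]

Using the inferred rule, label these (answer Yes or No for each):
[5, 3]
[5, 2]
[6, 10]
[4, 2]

No, No, Yes, No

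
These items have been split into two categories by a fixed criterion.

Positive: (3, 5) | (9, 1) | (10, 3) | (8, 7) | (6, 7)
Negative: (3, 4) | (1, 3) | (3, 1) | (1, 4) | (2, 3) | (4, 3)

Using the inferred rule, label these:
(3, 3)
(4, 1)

Negative, Negative

The distinguishing property — sum ≥ 8 — holds for all the 'Positive' cases and none of the 'Negative' cases.
(3, 3) — 3+3 = 6, hence Negative.
(4, 1) — 4+1 = 5, hence Negative.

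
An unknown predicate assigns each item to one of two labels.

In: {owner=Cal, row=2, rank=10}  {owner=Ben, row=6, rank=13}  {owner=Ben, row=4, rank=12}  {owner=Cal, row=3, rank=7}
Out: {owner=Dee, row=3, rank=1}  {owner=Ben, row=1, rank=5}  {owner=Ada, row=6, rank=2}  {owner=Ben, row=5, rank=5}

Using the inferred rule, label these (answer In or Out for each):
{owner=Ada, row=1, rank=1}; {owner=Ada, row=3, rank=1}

Out, Out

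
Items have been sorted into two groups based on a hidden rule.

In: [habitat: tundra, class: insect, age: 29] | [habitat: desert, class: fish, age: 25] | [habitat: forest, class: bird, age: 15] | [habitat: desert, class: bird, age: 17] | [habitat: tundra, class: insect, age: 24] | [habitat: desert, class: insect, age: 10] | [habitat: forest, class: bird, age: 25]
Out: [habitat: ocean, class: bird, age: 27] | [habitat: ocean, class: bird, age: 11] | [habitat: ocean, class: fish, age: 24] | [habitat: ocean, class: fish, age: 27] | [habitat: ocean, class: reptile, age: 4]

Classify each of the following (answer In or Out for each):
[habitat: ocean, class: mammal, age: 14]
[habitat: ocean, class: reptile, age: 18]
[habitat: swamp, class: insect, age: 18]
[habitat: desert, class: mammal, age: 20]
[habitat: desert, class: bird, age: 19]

Out, Out, In, In, In

The simplest hypothesis consistent with all the labels is: habitat is not ocean.
[habitat: ocean, class: mammal, age: 14] — habitat is ocean, hence Out.
[habitat: ocean, class: reptile, age: 18] — habitat is ocean, hence Out.
[habitat: swamp, class: insect, age: 18] — habitat is swamp, hence In.
[habitat: desert, class: mammal, age: 20] — habitat is desert, hence In.
[habitat: desert, class: bird, age: 19] — habitat is desert, hence In.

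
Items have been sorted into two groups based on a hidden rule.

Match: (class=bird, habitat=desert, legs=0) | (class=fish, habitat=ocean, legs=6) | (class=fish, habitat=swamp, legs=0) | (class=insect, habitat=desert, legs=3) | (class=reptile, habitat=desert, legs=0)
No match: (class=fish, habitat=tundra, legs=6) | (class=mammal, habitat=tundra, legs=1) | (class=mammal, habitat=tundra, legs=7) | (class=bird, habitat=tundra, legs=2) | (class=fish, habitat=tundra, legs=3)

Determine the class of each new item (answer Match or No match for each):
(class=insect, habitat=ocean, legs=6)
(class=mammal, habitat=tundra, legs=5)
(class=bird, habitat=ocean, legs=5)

Match, No match, Match

The pattern is that an item is 'Match' exactly when: habitat is not tundra.
Match: (class=insect, habitat=ocean, legs=6), since habitat is ocean. No match: (class=mammal, habitat=tundra, legs=5), since habitat is tundra. Match: (class=bird, habitat=ocean, legs=5), since habitat is ocean.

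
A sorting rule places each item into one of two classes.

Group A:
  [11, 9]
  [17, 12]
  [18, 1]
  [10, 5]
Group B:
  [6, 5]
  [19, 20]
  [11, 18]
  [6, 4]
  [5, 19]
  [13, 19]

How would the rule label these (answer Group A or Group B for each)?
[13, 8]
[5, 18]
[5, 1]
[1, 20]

'Group A' ⟺ first > second AND sum ≥ 15.
[13, 8]: 13 > 8, 13+8 = 21, matches → Group A. [5, 18]: 5 < 18, 5+18 = 23, fails the rule → Group B. [5, 1]: 5 > 1, 5+1 = 6, fails the rule → Group B. [1, 20]: 1 < 20, 1+20 = 21, fails the rule → Group B.

Group A, Group B, Group B, Group B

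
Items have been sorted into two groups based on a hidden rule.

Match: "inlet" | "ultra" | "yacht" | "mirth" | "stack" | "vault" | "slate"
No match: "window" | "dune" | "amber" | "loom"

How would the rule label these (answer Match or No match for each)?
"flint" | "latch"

Match, Match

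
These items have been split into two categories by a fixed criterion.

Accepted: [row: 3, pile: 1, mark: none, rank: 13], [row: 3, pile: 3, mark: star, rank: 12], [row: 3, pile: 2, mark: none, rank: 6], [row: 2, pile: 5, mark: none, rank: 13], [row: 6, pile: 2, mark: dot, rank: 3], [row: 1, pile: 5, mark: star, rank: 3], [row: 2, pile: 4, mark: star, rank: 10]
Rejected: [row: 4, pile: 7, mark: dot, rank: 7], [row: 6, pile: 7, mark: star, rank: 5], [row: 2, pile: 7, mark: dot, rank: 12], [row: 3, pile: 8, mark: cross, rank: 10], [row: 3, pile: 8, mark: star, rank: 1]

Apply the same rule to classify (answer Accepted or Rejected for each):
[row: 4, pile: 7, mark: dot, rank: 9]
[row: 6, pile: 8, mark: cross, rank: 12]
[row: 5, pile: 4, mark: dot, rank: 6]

The distinguishing property — pile ≤ 5 — holds for all the 'Accepted' cases and none of the 'Rejected' cases.
[row: 4, pile: 7, mark: dot, rank: 9] — pile = 7, hence Rejected.
[row: 6, pile: 8, mark: cross, rank: 12] — pile = 8, hence Rejected.
[row: 5, pile: 4, mark: dot, rank: 6] — pile = 4, hence Accepted.

Rejected, Rejected, Accepted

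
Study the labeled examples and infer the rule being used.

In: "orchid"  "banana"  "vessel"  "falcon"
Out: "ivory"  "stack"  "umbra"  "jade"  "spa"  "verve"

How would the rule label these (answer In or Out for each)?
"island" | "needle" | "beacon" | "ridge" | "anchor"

The simplest hypothesis consistent with all the labels is: length 6.

In, In, In, Out, In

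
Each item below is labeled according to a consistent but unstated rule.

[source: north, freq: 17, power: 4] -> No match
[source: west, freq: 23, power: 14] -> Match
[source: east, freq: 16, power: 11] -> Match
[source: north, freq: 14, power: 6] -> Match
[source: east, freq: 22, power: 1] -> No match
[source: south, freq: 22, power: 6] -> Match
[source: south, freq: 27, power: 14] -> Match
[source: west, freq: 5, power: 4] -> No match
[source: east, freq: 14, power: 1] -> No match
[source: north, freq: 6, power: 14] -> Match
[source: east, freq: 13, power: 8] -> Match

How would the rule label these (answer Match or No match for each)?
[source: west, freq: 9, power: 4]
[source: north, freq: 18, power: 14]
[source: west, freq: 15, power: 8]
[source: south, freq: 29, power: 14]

No match, Match, Match, Match

The common property of the 'Match' items is: power ≥ 6. No 'No match' item has it.
[source: west, freq: 9, power: 4] → power = 4 → No match. [source: north, freq: 18, power: 14] → power = 14 → Match. [source: west, freq: 15, power: 8] → power = 8 → Match. [source: south, freq: 29, power: 14] → power = 14 → Match.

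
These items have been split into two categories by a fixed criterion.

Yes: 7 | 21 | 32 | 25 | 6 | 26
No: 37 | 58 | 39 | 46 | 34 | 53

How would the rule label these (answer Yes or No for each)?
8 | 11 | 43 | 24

Yes, Yes, No, Yes

'Yes' ⟺ at most 32.
8: Yes (8 ≤ 32).
11: Yes (11 ≤ 32).
43: No (43 > 32).
24: Yes (24 ≤ 32).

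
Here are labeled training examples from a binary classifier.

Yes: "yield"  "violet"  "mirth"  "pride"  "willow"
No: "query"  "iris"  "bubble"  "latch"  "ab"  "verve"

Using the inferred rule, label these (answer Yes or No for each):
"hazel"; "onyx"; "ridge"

No, No, Yes

The distinguishing property — length ≥ 5 AND contains 'i' — holds for all the 'Yes' cases and none of the 'No' cases.
"hazel": length 5, no 'i' — fails the rule, so No.
"onyx": length 4, no 'i' — fails the rule, so No.
"ridge": length 5, has 'i' — fits, so Yes.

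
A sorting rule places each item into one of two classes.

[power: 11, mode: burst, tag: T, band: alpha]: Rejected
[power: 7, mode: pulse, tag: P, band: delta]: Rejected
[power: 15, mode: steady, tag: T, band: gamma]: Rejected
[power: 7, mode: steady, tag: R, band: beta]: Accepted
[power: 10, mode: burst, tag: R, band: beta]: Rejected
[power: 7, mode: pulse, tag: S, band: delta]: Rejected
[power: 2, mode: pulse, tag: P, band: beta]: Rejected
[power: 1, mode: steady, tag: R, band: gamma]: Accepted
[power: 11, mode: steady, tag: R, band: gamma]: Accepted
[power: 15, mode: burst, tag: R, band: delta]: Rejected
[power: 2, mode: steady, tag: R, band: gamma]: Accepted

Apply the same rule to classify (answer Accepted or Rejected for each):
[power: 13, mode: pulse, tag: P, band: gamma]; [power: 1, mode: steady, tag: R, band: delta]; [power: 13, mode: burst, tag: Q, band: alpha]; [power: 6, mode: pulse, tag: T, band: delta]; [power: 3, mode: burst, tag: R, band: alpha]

Rejected, Accepted, Rejected, Rejected, Rejected

The distinguishing property — tag is R AND mode is steady — holds for all the 'Accepted' cases and none of the 'Rejected' cases.
[power: 13, mode: pulse, tag: P, band: gamma] — tag is P, mode is pulse, hence Rejected. [power: 1, mode: steady, tag: R, band: delta] — tag is R, mode is steady, hence Accepted. [power: 13, mode: burst, tag: Q, band: alpha] — tag is Q, mode is burst, hence Rejected. [power: 6, mode: pulse, tag: T, band: delta] — tag is T, mode is pulse, hence Rejected. [power: 3, mode: burst, tag: R, band: alpha] — tag is R, mode is burst, hence Rejected.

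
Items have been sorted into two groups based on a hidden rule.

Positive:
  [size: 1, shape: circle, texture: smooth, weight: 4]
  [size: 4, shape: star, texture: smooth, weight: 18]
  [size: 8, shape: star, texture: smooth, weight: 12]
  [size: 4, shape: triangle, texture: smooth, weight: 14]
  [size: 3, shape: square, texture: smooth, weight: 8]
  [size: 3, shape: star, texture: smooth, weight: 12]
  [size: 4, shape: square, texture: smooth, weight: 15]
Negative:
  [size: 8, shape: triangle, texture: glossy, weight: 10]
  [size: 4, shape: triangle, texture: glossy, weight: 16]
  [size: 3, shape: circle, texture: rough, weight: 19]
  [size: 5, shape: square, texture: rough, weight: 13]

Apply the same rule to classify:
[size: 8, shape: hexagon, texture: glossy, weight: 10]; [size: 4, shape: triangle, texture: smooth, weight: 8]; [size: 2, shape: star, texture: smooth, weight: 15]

The simplest hypothesis consistent with all the labels is: texture is smooth.

Negative, Positive, Positive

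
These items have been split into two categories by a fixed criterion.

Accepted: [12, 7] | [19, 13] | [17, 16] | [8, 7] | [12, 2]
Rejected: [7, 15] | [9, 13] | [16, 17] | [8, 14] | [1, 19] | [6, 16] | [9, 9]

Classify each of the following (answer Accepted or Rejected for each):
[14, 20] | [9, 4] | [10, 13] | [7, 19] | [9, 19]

Rejected, Accepted, Rejected, Rejected, Rejected

The pattern is that an item is 'Accepted' exactly when: first > second.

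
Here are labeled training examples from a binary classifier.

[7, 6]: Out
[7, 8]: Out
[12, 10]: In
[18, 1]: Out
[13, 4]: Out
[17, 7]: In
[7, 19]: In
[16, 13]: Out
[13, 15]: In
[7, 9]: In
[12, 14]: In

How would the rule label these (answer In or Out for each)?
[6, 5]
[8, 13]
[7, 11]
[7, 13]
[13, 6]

All 'In' examples share one property — sum is even — and every 'Out' example lacks it.

Out, Out, In, In, Out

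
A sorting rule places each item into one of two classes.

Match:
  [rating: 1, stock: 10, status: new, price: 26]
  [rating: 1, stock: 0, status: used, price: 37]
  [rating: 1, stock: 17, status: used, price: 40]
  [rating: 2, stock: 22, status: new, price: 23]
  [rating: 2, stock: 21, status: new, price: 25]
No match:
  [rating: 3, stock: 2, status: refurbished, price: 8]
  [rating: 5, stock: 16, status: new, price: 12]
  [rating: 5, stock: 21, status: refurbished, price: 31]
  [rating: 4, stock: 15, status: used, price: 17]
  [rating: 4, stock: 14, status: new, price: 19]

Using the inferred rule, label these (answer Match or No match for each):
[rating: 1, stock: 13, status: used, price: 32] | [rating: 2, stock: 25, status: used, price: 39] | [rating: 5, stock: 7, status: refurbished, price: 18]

Match, Match, No match

The distinguishing property — rating ≤ 2 — holds for all the 'Match' cases and none of the 'No match' cases.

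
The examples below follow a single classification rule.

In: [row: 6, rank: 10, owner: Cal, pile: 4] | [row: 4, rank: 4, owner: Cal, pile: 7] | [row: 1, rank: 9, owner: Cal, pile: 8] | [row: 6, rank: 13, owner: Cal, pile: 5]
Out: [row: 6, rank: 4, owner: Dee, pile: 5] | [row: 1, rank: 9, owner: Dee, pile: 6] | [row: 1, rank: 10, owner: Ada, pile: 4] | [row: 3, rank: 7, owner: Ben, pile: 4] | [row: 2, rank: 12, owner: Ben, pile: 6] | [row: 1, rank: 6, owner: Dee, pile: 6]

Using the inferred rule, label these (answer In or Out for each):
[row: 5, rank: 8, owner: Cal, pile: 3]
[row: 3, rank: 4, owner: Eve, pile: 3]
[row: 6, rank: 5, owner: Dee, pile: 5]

In, Out, Out

The simplest hypothesis consistent with all the labels is: owner is Cal.
In: [row: 5, rank: 8, owner: Cal, pile: 3], since owner is Cal. Out: [row: 3, rank: 4, owner: Eve, pile: 3], since owner is Eve. Out: [row: 6, rank: 5, owner: Dee, pile: 5], since owner is Dee.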